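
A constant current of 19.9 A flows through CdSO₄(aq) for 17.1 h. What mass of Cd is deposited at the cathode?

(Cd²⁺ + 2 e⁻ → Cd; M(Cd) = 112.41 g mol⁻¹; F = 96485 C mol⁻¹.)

714 g

Q = I·t = 19.90 A × 61560 s = 1225000 C.
n(e⁻) = Q/F = 1225000 / 96485 = 12.70 mol.
Cd²⁺ + 2 e⁻ → Cd, so n(Cd) = n(e⁻)/2 = 6.348 mol.
m = n·M = 6.348 × 112.41 = 714 g.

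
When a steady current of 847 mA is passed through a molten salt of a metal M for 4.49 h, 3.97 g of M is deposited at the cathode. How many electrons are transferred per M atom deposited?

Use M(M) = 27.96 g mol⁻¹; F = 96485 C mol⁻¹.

1

Q = I·t = 0.8470 A × 16164 s = 13690 C, so n(e⁻) = 13690/96485 = 0.1419 mol.
n(M) deposited = 3.97 / 27.96 = 0.1420 mol.
Electrons per atom = n(e⁻)/n(M) = 0.1419 / 0.1420 = 0.999 ≈ 1, so the ion is M⁺.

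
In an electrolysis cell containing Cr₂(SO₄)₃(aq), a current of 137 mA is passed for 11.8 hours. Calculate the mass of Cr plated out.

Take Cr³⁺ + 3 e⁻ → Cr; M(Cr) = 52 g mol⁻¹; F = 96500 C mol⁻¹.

Q = I·t = 0.1370 A × 42480 s = 5820 C.
n(e⁻) = Q/F = 5820 / 96500 = 0.06031 mol.
Cr³⁺ + 3 e⁻ → Cr, so n(Cr) = n(e⁻)/3 = 0.02010 mol.
m = n·M = 0.02010 × 52 = 1.05 g.

1.05 g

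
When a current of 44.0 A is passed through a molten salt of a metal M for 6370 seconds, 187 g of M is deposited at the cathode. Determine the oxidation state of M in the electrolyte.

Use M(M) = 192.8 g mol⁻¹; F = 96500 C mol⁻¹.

+3

Q = I·t = 44.00 A × 6370.0 s = 280300 C, so n(e⁻) = 280300/96500 = 2.904 mol.
n(M) deposited = 187 / 192.8 = 0.9699 mol.
Electrons per atom = n(e⁻)/n(M) = 2.904 / 0.9699 = 2.99 ≈ 3, so the ion is M³⁺.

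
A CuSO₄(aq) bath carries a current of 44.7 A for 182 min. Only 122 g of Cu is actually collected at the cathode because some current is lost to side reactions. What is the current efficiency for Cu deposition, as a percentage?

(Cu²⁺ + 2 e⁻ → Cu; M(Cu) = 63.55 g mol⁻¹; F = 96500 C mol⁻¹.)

Q = I·t = 44.70 × 10920 = 488100 C; n(e⁻) = 488100/96500 = 5.058 mol.
Theoretical n(Cu) = n(e⁻)/2 = 2.529 mol, i.e. m_theo = 2.529 × 63.55 = 160.7 g.
Efficiency = m_actual / m_theo = 122 / 160.7 = 75.9 %.

75.9 %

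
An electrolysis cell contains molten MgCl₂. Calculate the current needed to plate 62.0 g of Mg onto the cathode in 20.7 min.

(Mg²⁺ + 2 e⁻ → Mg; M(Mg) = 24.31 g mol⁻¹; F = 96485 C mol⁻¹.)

n(Mg) = 62.0 / 24.31 = 2.550 mol.
n(e⁻) = 2 × 2.550 = 5.101 mol.
Q = n(e⁻)·F = 5.101 × 96485 = 492100 C.
I = Q/t = 492100 / 1242.0 s = 396 A.

396 A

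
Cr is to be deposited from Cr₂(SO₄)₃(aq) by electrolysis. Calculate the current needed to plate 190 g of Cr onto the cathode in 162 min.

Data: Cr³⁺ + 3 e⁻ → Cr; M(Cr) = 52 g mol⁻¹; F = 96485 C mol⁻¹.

n(Cr) = 190 / 52 = 3.654 mol.
n(e⁻) = 3 × 3.654 = 10.96 mol.
Q = n(e⁻)·F = 10.96 × 96485 = 1058000 C.
I = Q/t = 1058000 / 9720.0 s = 109 A.

109 A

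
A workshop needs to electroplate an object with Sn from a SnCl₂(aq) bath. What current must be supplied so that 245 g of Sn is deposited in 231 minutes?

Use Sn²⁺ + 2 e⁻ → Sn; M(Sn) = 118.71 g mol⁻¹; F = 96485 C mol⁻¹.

28.7 A

n(Sn) = 245 / 118.71 = 2.064 mol.
n(e⁻) = 2 × 2.064 = 4.128 mol.
Q = n(e⁻)·F = 4.128 × 96485 = 398300 C.
I = Q/t = 398300 / 13860 s = 28.7 A.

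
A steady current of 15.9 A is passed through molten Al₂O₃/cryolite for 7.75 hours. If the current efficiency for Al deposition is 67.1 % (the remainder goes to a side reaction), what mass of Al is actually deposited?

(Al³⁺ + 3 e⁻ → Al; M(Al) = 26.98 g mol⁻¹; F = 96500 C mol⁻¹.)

27.7 g

Q = I·t = 15.90 × 27900 = 443600 C.
n(e⁻) = 443600/96500 = 4.597 mol; theoretically n(Al) = 4.597/3 = 1.532 mol, m_theo = 41.34 g.
At 67.1 % efficiency, m_actual = 0.671 × 41.34 = 27.7 g.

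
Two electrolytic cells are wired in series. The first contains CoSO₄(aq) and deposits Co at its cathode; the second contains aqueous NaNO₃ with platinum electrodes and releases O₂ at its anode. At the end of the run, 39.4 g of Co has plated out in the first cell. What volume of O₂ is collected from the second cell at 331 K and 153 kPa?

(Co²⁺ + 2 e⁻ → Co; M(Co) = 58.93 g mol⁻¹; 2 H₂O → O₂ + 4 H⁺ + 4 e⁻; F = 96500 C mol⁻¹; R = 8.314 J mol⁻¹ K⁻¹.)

6.01 L

n(Co) = 39.4 / 58.93 = 0.6686 mol, so n(e⁻) = 2 × 0.6686 = 1.337 mol.
The cells are in series, so the same 1.337 mol of electrons passes through the second cell.
2 H₂O → O₂ + 4 H⁺ + 4 e⁻ — 4 mol e⁻ per mol O₂, so n(O₂) = 1.337/4 = 0.3343 mol.
V = nRT/P = (0.3343 × 8.314 × 331) / (153 × 10³) = 0.00601 m³ = 6.01 L.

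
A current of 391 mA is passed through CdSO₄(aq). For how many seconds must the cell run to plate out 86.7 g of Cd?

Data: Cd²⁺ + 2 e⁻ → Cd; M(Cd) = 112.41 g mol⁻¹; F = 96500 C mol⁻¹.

3.81 × 10⁵ s

n(Cd) = m/M = 86.7 / 112.41 = 0.7713 mol.
Each Cd atom requires 2 electrons, so n(e⁻) = 2 × 0.7713 = 1.543 mol.
Q = n(e⁻)·F = 1.543 × 96500 = 148900 C.
t = Q/I = 148900 / 0.3910 A = 380700 s.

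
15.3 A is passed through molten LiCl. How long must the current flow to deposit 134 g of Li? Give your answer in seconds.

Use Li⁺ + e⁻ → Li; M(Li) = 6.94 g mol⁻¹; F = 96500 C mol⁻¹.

1.22 × 10⁵ s

n(Li) = m/M = 134 / 6.94 = 19.31 mol.
Each Li atom requires 1 electron, so n(e⁻) = 1 × 19.31 = 19.31 mol.
Q = n(e⁻)·F = 19.31 × 96500 = 1863000 C.
t = Q/I = 1863000 / 15.30 A = 121800 s.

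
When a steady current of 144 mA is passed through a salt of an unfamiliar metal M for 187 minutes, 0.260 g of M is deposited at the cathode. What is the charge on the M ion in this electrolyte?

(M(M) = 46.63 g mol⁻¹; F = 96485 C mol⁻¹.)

+3

Q = I·t = 0.1440 A × 11220 s = 1616 C, so n(e⁻) = 1616/96485 = 0.01675 mol.
n(M) deposited = 0.260 / 46.63 = 0.005576 mol.
Electrons per atom = n(e⁻)/n(M) = 0.01675 / 0.005576 = 3.00 ≈ 3, so the ion is M³⁺.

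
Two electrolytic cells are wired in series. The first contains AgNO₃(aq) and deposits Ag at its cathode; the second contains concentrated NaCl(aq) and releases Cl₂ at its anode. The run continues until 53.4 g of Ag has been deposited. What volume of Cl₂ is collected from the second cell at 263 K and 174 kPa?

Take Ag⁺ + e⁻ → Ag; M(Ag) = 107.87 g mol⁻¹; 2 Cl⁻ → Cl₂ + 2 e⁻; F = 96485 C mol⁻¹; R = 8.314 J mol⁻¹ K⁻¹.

3.11 L

n(Ag) = 53.4 / 107.87 = 0.4950 mol, so n(e⁻) = 1 × 0.4950 = 0.4950 mol.
The cells are in series, so the same 0.4950 mol of electrons passes through the second cell.
2 Cl⁻ → Cl₂ + 2 e⁻ — 2 mol e⁻ per mol Cl₂, so n(Cl₂) = 0.4950/2 = 0.2475 mol.
V = nRT/P = (0.2475 × 8.314 × 263) / (174 × 10³) = 0.00311 m³ = 3.11 L.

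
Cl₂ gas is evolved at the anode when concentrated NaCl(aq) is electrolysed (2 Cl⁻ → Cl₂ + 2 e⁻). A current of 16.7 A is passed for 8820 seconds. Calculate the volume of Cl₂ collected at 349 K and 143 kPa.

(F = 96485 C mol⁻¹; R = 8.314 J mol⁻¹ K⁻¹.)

15.5 L

Q = I·t = 16.70 A × 8820.0 s = 147300 C.
n(e⁻) = Q/F = 147300 / 96485 = 1.527 mol.
2 electrons are transferred per Cl₂ molecule, so n(Cl₂) = 1.527 / 2 = 0.7633 mol.
V = nRT/P = (0.7633 × 8.314 × 349) / (143 × 10³ Pa) = 0.0155 m³ = 15.5 L.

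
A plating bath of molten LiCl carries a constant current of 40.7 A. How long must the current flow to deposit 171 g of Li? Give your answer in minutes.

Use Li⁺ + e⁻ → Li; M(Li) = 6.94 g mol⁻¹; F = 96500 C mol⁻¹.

n(Li) = m/M = 171 / 6.94 = 24.64 mol.
Each Li atom requires 1 electron, so n(e⁻) = 1 × 24.64 = 24.64 mol.
Q = n(e⁻)·F = 24.64 × 96500 = 2378000 C.
t = Q/I = 2378000 / 40.70 A = 58420 s = 974 min.

974 min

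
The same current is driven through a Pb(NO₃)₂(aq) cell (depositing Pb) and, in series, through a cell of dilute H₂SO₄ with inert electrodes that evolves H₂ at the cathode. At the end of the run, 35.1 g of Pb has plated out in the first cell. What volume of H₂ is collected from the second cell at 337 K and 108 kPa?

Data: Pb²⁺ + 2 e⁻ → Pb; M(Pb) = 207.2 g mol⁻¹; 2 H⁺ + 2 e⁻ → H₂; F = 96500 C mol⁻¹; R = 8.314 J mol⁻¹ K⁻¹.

4.39 L

n(Pb) = 35.1 / 207.2 = 0.1694 mol, so n(e⁻) = 2 × 0.1694 = 0.3388 mol.
The cells are in series, so the same 0.3388 mol of electrons passes through the second cell.
2 H⁺ + 2 e⁻ → H₂ — 2 mol e⁻ per mol H₂, so n(H₂) = 0.3388/2 = 0.1694 mol.
V = nRT/P = (0.1694 × 8.314 × 337) / (108 × 10³) = 0.00439 m³ = 4.39 L.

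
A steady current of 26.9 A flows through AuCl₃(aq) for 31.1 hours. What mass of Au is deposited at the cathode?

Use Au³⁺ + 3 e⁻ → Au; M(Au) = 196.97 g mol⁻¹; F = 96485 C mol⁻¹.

2050 g

Q = I·t = 26.90 A × 111960 s = 3012000 C.
n(e⁻) = Q/F = 3012000 / 96485 = 31.21 mol.
Au³⁺ + 3 e⁻ → Au, so n(Au) = n(e⁻)/3 = 10.40 mol.
m = n·M = 10.40 × 196.97 = 2050 g.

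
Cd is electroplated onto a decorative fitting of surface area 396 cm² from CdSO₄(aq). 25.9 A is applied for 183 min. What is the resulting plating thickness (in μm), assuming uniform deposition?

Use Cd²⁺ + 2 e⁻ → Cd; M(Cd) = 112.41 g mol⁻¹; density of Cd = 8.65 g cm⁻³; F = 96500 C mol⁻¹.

Q = I·t = 25.90 × 10980 = 284400 C; n(e⁻) = 2.947 mol.
n(Cd) = n(e⁻)/2 = 1.473 mol, so m = 1.473 × 112.41 = 165.6 g.
Volume = m/ρ = 165.6 / 8.65 = 19.15 cm³.
Thickness = V/A = 19.15 / 396 = 0.0484 cm = 484 μm.

484 μm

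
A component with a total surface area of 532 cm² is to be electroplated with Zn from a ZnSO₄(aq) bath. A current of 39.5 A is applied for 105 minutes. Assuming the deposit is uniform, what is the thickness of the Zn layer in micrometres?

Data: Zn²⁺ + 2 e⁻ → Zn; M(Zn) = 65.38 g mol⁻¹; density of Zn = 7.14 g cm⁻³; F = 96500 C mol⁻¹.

222 μm

Q = I·t = 39.50 × 6300.0 = 248800 C; n(e⁻) = 2.579 mol.
n(Zn) = n(e⁻)/2 = 1.289 mol, so m = 1.289 × 65.38 = 84.30 g.
Volume = m/ρ = 84.30 / 7.14 = 11.81 cm³.
Thickness = V/A = 11.81 / 532 = 0.0222 cm = 222 μm.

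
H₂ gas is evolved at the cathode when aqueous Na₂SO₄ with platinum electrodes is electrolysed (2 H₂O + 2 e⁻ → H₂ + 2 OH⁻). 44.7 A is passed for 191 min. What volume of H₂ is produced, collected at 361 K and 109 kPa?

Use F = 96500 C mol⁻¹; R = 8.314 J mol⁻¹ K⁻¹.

73.1 L

Q = I·t = 44.70 A × 11460 s = 512300 C.
n(e⁻) = Q/F = 512300 / 96500 = 5.308 mol.
2 electrons are transferred per H₂ molecule, so n(H₂) = 5.308 / 2 = 2.654 mol.
V = nRT/P = (2.654 × 8.314 × 361) / (109 × 10³ Pa) = 0.0731 m³ = 73.1 L.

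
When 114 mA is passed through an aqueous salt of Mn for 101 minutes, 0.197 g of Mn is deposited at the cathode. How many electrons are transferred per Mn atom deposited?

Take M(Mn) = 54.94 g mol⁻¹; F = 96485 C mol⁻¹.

Q = I·t = 0.1140 A × 6060.0 s = 690.8 C, so n(e⁻) = 690.8/96485 = 0.007160 mol.
n(Mn) deposited = 0.197 / 54.94 = 0.003586 mol.
Electrons per atom = n(e⁻)/n(Mn) = 0.007160 / 0.003586 = 2.00 ≈ 2, so the ion is Mn²⁺.

2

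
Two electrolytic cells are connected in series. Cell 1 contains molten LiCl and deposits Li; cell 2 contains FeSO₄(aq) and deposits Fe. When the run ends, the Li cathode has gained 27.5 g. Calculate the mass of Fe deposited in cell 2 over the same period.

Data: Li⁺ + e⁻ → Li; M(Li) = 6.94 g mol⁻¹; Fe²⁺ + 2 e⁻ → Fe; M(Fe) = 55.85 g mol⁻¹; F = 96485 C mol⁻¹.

n(Li) = 27.5 / 6.94 = 3.963 mol.
Since Li⁺ + e⁻ → Li, n(e⁻) passed = 1 × 3.963 = 3.963 mol.
Cells in series carry the same charge, so the same 3.963 mol of electrons passes through cell 2.
Fe²⁺ + 2 e⁻ → Fe, so n(Fe) = 3.963 / 2 = 1.981 mol.
m(Fe) = 1.981 × 55.85 = 111 g.

111 g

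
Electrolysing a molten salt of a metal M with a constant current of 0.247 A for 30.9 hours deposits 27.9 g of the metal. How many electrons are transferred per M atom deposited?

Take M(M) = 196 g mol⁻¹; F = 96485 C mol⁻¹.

Q = I·t = 0.2470 A × 111240 s = 27480 C, so n(e⁻) = 27480/96485 = 0.2848 mol.
n(M) deposited = 27.9 / 196 = 0.1423 mol.
Electrons per atom = n(e⁻)/n(M) = 0.2848 / 0.1423 = 2.00 ≈ 2, so the ion is M²⁺.

2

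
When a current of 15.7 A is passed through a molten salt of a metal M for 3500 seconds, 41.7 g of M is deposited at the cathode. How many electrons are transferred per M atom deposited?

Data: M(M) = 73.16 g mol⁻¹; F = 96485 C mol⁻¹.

Q = I·t = 15.70 A × 3500.0 s = 54950 C, so n(e⁻) = 54950/96485 = 0.5695 mol.
n(M) deposited = 41.7 / 73.16 = 0.5700 mol.
Electrons per atom = n(e⁻)/n(M) = 0.5695 / 0.5700 = 0.999 ≈ 1, so the ion is M⁺.

1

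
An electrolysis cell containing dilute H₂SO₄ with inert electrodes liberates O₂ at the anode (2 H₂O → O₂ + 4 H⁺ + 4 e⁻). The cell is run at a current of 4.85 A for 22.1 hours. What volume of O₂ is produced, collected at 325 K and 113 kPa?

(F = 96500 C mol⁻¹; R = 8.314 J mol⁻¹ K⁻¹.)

Q = I·t = 4.850 A × 79560 s = 385900 C.
n(e⁻) = Q/F = 385900 / 96500 = 3.999 mol.
4 electrons are transferred per O₂ molecule, so n(O₂) = 3.999 / 4 = 0.9997 mol.
V = nRT/P = (0.9997 × 8.314 × 325) / (113 × 10³ Pa) = 0.0239 m³ = 23.9 L.

23.9 L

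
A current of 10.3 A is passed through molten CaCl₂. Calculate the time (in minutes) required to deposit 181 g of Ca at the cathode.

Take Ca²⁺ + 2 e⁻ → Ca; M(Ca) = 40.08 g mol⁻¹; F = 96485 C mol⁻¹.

1410 min

n(Ca) = m/M = 181 / 40.08 = 4.516 mol.
Each Ca atom requires 2 electrons, so n(e⁻) = 2 × 4.516 = 9.032 mol.
Q = n(e⁻)·F = 9.032 × 96485 = 871400 C.
t = Q/I = 871400 / 10.30 A = 84610 s = 1410 min.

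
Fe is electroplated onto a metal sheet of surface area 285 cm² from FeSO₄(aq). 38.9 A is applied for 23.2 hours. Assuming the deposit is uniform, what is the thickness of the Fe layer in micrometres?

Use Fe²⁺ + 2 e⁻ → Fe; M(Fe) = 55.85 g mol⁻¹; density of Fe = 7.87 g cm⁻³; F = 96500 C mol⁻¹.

Q = I·t = 38.90 × 83520 = 3249000 C; n(e⁻) = 33.67 mol.
n(Fe) = n(e⁻)/2 = 16.83 mol, so m = 16.83 × 55.85 = 940.2 g.
Volume = m/ρ = 940.2 / 7.87 = 119.5 cm³.
Thickness = V/A = 119.5 / 285 = 0.419 cm = 4190 μm.

4190 μm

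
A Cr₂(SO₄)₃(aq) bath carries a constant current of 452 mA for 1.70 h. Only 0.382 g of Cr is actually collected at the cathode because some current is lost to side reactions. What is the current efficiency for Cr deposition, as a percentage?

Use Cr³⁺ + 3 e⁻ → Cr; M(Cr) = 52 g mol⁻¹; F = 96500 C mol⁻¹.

Q = I·t = 0.4520 × 6120.0 = 2766 C; n(e⁻) = 2766/96500 = 0.02867 mol.
Theoretical n(Cr) = n(e⁻)/3 = 0.009555 mol, i.e. m_theo = 0.009555 × 52 = 0.4969 g.
Efficiency = m_actual / m_theo = 0.382 / 0.4969 = 76.9 %.

76.9 %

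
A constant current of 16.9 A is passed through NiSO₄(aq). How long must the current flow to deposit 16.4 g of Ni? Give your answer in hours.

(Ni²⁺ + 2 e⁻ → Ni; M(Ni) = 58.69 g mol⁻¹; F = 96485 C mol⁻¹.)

0.886 h

n(Ni) = m/M = 16.4 / 58.69 = 0.2794 mol.
Each Ni atom requires 2 electrons, so n(e⁻) = 2 × 0.2794 = 0.5589 mol.
Q = n(e⁻)·F = 0.5589 × 96485 = 53920 C.
t = Q/I = 53920 / 16.90 A = 3191 s = 0.886 h.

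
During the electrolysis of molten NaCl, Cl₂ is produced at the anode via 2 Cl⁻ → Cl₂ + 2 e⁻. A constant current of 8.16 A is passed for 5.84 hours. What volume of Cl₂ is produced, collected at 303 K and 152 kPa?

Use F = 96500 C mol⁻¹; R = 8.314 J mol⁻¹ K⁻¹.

Q = I·t = 8.160 A × 21024 s = 171600 C.
n(e⁻) = Q/F = 171600 / 96500 = 1.778 mol.
2 electrons are transferred per Cl₂ molecule, so n(Cl₂) = 1.778 / 2 = 0.8889 mol.
V = nRT/P = (0.8889 × 8.314 × 303) / (152 × 10³ Pa) = 0.0147 m³ = 14.7 L.

14.7 L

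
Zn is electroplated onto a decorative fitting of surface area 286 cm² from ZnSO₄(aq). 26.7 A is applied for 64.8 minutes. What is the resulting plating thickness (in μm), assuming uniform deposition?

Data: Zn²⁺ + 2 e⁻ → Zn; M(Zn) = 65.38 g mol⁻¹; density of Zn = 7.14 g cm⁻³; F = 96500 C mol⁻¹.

Q = I·t = 26.70 × 3888.0 = 103800 C; n(e⁻) = 1.076 mol.
n(Zn) = n(e⁻)/2 = 0.5379 mol, so m = 0.5379 × 65.38 = 35.17 g.
Volume = m/ρ = 35.17 / 7.14 = 4.925 cm³.
Thickness = V/A = 4.925 / 286 = 0.0172 cm = 172 μm.

172 μm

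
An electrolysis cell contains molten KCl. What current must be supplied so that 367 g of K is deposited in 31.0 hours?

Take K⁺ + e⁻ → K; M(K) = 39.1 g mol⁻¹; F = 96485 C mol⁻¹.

n(K) = 367 / 39.1 = 9.386 mol.
n(e⁻) = 1 × 9.386 = 9.386 mol.
Q = n(e⁻)·F = 9.386 × 96485 = 905600 C.
I = Q/t = 905600 / 111600 s = 8.11 A.

8.11 A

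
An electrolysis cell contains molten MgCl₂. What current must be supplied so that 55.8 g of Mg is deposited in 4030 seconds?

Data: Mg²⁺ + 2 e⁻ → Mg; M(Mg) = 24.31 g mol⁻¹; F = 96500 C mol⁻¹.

n(Mg) = 55.8 / 24.31 = 2.295 mol.
n(e⁻) = 2 × 2.295 = 4.591 mol.
Q = n(e⁻)·F = 4.591 × 96500 = 443000 C.
I = Q/t = 443000 / 4030.0 s = 110 A.

110 A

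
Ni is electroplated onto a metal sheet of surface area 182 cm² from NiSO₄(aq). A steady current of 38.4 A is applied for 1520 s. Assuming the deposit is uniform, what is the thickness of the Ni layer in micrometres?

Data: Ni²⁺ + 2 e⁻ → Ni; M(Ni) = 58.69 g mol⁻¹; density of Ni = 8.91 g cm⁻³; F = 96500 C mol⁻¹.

Q = I·t = 38.40 × 1520.0 = 58370 C; n(e⁻) = 0.6048 mol.
n(Ni) = n(e⁻)/2 = 0.3024 mol, so m = 0.3024 × 58.69 = 17.75 g.
Volume = m/ρ = 17.75 / 8.91 = 1.992 cm³.
Thickness = V/A = 1.992 / 182 = 0.0109 cm = 109 μm.

109 μm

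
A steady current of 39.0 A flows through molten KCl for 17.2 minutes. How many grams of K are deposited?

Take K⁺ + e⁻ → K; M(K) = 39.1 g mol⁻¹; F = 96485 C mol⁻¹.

Q = I·t = 39.00 A × 1032.0 s = 40250 C.
n(e⁻) = Q/F = 40250 / 96485 = 0.4171 mol.
K⁺ + e⁻ → K, so n(K) = n(e⁻)/1 = 0.4171 mol.
m = n·M = 0.4171 × 39.1 = 16.3 g.

16.3 g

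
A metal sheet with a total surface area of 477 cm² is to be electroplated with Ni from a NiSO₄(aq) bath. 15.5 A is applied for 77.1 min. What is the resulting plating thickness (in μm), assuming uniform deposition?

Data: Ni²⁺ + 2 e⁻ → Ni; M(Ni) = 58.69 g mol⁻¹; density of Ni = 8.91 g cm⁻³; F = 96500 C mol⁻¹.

51.3 μm

Q = I·t = 15.50 × 4626.0 = 71700 C; n(e⁻) = 0.7430 mol.
n(Ni) = n(e⁻)/2 = 0.3715 mol, so m = 0.3715 × 58.69 = 21.80 g.
Volume = m/ρ = 21.80 / 8.91 = 2.447 cm³.
Thickness = V/A = 2.447 / 477 = 0.00513 cm = 51.3 μm.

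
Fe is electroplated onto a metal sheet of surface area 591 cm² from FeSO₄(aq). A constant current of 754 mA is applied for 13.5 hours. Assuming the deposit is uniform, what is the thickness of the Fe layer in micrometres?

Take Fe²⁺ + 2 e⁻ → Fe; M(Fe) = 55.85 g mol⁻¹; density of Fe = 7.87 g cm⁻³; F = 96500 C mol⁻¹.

22.8 μm

Q = I·t = 0.7540 × 48600 = 36640 C; n(e⁻) = 0.3797 mol.
n(Fe) = n(e⁻)/2 = 0.1899 mol, so m = 0.1899 × 55.85 = 10.60 g.
Volume = m/ρ = 10.60 / 7.87 = 1.347 cm³.
Thickness = V/A = 1.347 / 591 = 0.00228 cm = 22.8 μm.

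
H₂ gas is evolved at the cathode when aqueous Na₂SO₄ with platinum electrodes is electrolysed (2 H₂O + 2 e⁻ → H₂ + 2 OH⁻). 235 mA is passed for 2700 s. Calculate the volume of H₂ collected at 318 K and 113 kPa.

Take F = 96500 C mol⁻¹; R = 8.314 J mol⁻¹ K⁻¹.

Q = I·t = 0.2350 A × 2700.0 s = 634.5 C.
n(e⁻) = Q/F = 634.5 / 96500 = 0.006575 mol.
2 electrons are transferred per H₂ molecule, so n(H₂) = 0.006575 / 2 = 0.003288 mol.
V = nRT/P = (0.003288 × 8.314 × 318) / (113 × 10³ Pa) = 7.69 × 10⁻⁵ m³ = 0.0769 L.

0.0769 L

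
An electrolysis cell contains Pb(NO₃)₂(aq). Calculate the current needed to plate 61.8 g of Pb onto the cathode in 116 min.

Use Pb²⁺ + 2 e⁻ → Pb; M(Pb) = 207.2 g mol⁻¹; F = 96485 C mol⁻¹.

8.27 A

n(Pb) = 61.8 / 207.2 = 0.2983 mol.
n(e⁻) = 2 × 0.2983 = 0.5965 mol.
Q = n(e⁻)·F = 0.5965 × 96485 = 57560 C.
I = Q/t = 57560 / 6960.0 s = 8.27 A.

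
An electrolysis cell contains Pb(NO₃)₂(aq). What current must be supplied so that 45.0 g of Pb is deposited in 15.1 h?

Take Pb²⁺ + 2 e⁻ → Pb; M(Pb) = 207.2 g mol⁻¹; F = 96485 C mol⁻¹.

n(Pb) = 45.0 / 207.2 = 0.2172 mol.
n(e⁻) = 2 × 0.2172 = 0.4344 mol.
Q = n(e⁻)·F = 0.4344 × 96485 = 41910 C.
I = Q/t = 41910 / 54360 s = 0.771 A.

0.771 A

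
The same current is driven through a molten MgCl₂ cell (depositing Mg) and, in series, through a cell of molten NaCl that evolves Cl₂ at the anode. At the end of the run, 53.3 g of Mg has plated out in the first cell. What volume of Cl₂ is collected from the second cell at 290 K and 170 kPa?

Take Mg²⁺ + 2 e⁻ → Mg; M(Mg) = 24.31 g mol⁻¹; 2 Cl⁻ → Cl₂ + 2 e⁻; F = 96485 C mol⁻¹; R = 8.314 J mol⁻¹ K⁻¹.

31.1 L

n(Mg) = 53.3 / 24.31 = 2.193 mol, so n(e⁻) = 2 × 2.193 = 4.385 mol.
The cells are in series, so the same 4.385 mol of electrons passes through the second cell.
2 Cl⁻ → Cl₂ + 2 e⁻ — 2 mol e⁻ per mol Cl₂, so n(Cl₂) = 4.385/2 = 2.193 mol.
V = nRT/P = (2.193 × 8.314 × 290) / (170 × 10³) = 0.0311 m³ = 31.1 L.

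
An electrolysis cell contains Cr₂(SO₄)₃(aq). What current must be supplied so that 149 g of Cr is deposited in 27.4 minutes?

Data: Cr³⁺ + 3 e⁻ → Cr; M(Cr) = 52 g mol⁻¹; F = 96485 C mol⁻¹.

505 A

n(Cr) = 149 / 52 = 2.865 mol.
n(e⁻) = 3 × 2.865 = 8.596 mol.
Q = n(e⁻)·F = 8.596 × 96485 = 829400 C.
I = Q/t = 829400 / 1644.0 s = 505 A.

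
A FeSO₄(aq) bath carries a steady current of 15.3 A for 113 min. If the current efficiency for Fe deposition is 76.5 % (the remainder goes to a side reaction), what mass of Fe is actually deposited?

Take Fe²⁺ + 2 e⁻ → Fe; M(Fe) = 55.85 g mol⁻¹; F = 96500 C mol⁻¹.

Q = I·t = 15.30 × 6780.0 = 103700 C.
n(e⁻) = 103700/96500 = 1.075 mol; theoretically n(Fe) = 1.075/2 = 0.5375 mol, m_theo = 30.02 g.
At 76.5 % efficiency, m_actual = 0.765 × 30.02 = 23.0 g.

23.0 g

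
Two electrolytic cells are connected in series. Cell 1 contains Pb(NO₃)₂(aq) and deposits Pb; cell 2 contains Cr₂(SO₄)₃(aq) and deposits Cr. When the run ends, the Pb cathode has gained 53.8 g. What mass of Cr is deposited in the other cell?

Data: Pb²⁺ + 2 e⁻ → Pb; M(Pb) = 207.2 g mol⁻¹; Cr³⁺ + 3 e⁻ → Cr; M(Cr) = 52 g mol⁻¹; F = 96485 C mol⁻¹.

n(Pb) = 53.8 / 207.2 = 0.2597 mol.
Since Pb²⁺ + 2 e⁻ → Pb, n(e⁻) passed = 2 × 0.2597 = 0.5193 mol.
Cells in series carry the same charge, so the same 0.5193 mol of electrons passes through cell 2.
Cr³⁺ + 3 e⁻ → Cr, so n(Cr) = 0.5193 / 3 = 0.1731 mol.
m(Cr) = 0.1731 × 52 = 9.00 g.

9.00 g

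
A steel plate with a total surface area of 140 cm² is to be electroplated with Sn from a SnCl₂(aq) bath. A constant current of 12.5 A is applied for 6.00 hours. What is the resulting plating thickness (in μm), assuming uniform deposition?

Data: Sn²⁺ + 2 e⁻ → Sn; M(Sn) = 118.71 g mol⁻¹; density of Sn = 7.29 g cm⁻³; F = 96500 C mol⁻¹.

1630 μm

Q = I·t = 12.50 × 21600 = 270000 C; n(e⁻) = 2.798 mol.
n(Sn) = n(e⁻)/2 = 1.399 mol, so m = 1.399 × 118.71 = 166.1 g.
Volume = m/ρ = 166.1 / 7.29 = 22.78 cm³.
Thickness = V/A = 22.78 / 140 = 0.163 cm = 1630 μm.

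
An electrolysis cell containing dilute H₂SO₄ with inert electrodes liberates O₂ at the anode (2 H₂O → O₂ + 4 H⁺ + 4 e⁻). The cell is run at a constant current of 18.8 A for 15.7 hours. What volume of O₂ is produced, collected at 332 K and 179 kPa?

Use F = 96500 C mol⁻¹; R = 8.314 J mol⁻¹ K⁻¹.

42.4 L

Q = I·t = 18.80 A × 56520 s = 1063000 C.
n(e⁻) = Q/F = 1063000 / 96500 = 11.01 mol.
4 electrons are transferred per O₂ molecule, so n(O₂) = 11.01 / 4 = 2.753 mol.
V = nRT/P = (2.753 × 8.314 × 332) / (179 × 10³ Pa) = 0.0424 m³ = 42.4 L.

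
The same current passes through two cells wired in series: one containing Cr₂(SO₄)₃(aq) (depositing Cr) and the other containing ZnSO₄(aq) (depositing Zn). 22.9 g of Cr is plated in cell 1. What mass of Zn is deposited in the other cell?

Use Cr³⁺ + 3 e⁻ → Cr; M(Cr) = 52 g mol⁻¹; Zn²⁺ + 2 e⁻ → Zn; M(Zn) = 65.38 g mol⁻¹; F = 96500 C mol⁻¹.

n(Cr) = 22.9 / 52 = 0.4404 mol.
Since Cr³⁺ + 3 e⁻ → Cr, n(e⁻) passed = 3 × 0.4404 = 1.321 mol.
Cells in series carry the same charge, so the same 1.321 mol of electrons passes through cell 2.
Zn²⁺ + 2 e⁻ → Zn, so n(Zn) = 1.321 / 2 = 0.6606 mol.
m(Zn) = 0.6606 × 65.38 = 43.2 g.

43.2 g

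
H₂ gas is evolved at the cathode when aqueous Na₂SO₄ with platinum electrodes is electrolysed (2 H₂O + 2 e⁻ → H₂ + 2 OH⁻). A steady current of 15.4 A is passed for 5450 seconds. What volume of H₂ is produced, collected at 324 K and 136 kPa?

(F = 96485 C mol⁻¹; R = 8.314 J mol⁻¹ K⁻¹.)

Q = I·t = 15.40 A × 5450.0 s = 83930 C.
n(e⁻) = Q/F = 83930 / 96485 = 0.8699 mol.
2 electrons are transferred per H₂ molecule, so n(H₂) = 0.8699 / 2 = 0.4349 mol.
V = nRT/P = (0.4349 × 8.314 × 324) / (136 × 10³ Pa) = 0.00861 m³ = 8.61 L.

8.61 L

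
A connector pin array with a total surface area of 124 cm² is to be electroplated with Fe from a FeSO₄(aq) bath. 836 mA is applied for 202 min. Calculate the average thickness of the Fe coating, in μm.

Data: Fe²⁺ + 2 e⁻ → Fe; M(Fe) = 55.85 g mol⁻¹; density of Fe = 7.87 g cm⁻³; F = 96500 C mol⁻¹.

30.0 μm

Q = I·t = 0.8360 × 12120 = 10130 C; n(e⁻) = 0.1050 mol.
n(Fe) = n(e⁻)/2 = 0.05250 mol, so m = 0.05250 × 55.85 = 2.932 g.
Volume = m/ρ = 2.932 / 7.87 = 0.3726 cm³.
Thickness = V/A = 0.3726 / 124 = 0.00300 cm = 30.0 μm.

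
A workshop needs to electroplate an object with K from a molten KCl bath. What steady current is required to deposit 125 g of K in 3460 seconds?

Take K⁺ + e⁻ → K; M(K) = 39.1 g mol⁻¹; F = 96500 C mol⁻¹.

n(K) = 125 / 39.1 = 3.197 mol.
n(e⁻) = 1 × 3.197 = 3.197 mol.
Q = n(e⁻)·F = 3.197 × 96500 = 308500 C.
I = Q/t = 308500 / 3460.0 s = 89.2 A.

89.2 A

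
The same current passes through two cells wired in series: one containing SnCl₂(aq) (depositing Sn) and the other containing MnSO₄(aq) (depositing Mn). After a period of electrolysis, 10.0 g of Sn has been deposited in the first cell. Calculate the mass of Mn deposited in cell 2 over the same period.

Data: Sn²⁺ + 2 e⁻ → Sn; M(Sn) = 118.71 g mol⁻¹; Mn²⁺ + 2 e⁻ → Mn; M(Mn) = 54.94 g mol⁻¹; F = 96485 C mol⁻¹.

n(Sn) = 10.0 / 118.71 = 0.08424 mol.
Since Sn²⁺ + 2 e⁻ → Sn, n(e⁻) passed = 2 × 0.08424 = 0.1685 mol.
Cells in series carry the same charge, so the same 0.1685 mol of electrons passes through cell 2.
Mn²⁺ + 2 e⁻ → Mn, so n(Mn) = 0.1685 / 2 = 0.08424 mol.
m(Mn) = 0.08424 × 54.94 = 4.63 g.

4.63 g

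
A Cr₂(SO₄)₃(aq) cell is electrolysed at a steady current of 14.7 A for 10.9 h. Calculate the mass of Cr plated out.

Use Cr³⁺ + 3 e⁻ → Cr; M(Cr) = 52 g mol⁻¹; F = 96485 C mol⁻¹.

104 g

Q = I·t = 14.70 A × 39240 s = 576800 C.
n(e⁻) = Q/F = 576800 / 96485 = 5.978 mol.
Cr³⁺ + 3 e⁻ → Cr, so n(Cr) = n(e⁻)/3 = 1.993 mol.
m = n·M = 1.993 × 52 = 104 g.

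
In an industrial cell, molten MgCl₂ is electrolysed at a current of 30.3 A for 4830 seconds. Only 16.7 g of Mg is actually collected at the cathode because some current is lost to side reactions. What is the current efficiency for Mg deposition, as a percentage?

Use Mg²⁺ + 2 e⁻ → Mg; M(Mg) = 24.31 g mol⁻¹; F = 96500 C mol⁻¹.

90.6 %

Q = I·t = 30.30 × 4830.0 = 146300 C; n(e⁻) = 146300/96500 = 1.517 mol.
Theoretical n(Mg) = n(e⁻)/2 = 0.7583 mol, i.e. m_theo = 0.7583 × 24.31 = 18.43 g.
Efficiency = m_actual / m_theo = 16.7 / 18.43 = 90.6 %.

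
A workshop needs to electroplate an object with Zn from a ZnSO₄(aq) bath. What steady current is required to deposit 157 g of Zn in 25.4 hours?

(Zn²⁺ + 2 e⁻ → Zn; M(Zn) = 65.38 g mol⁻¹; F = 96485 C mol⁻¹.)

5.07 A

n(Zn) = 157 / 65.38 = 2.401 mol.
n(e⁻) = 2 × 2.401 = 4.803 mol.
Q = n(e⁻)·F = 4.803 × 96485 = 463400 C.
I = Q/t = 463400 / 91440 s = 5.07 A.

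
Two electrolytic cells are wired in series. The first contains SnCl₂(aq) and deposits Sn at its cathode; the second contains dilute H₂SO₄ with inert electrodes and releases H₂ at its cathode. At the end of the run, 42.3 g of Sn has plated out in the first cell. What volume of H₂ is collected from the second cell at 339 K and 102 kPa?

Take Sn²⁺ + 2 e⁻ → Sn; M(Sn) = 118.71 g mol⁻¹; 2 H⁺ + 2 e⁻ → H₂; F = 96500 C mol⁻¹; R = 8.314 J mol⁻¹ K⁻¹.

9.85 L

n(Sn) = 42.3 / 118.71 = 0.3563 mol, so n(e⁻) = 2 × 0.3563 = 0.7127 mol.
The cells are in series, so the same 0.7127 mol of electrons passes through the second cell.
2 H⁺ + 2 e⁻ → H₂ — 2 mol e⁻ per mol H₂, so n(H₂) = 0.7127/2 = 0.3563 mol.
V = nRT/P = (0.3563 × 8.314 × 339) / (102 × 10³) = 0.00985 m³ = 9.85 L.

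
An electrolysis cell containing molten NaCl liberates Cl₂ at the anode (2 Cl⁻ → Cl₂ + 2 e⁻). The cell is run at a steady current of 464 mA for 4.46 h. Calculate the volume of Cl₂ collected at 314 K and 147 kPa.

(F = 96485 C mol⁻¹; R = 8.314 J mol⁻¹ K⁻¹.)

Q = I·t = 0.4640 A × 16056 s = 7450 C.
n(e⁻) = Q/F = 7450 / 96485 = 0.07721 mol.
2 electrons are transferred per Cl₂ molecule, so n(Cl₂) = 0.07721 / 2 = 0.03861 mol.
V = nRT/P = (0.03861 × 8.314 × 314) / (147 × 10³ Pa) = 6.86 × 10⁻⁴ m³ = 0.686 L.

0.686 L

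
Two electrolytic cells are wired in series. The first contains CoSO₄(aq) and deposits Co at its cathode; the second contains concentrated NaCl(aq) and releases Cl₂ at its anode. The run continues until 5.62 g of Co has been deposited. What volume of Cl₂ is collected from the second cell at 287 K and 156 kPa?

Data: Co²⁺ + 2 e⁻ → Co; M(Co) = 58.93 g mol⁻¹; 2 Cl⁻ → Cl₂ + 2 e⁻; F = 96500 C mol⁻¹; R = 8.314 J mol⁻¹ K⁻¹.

n(Co) = 5.62 / 58.93 = 0.09537 mol, so n(e⁻) = 2 × 0.09537 = 0.1907 mol.
The cells are in series, so the same 0.1907 mol of electrons passes through the second cell.
2 Cl⁻ → Cl₂ + 2 e⁻ — 2 mol e⁻ per mol Cl₂, so n(Cl₂) = 0.1907/2 = 0.09537 mol.
V = nRT/P = (0.09537 × 8.314 × 287) / (156 × 10³) = 0.00146 m³ = 1.46 L.

1.46 L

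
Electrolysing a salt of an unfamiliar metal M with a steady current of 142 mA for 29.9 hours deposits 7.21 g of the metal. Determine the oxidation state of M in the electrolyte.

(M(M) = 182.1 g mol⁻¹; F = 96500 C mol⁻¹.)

+4

Q = I·t = 0.1420 A × 107640 s = 15280 C, so n(e⁻) = 15280/96500 = 0.1584 mol.
n(M) deposited = 7.21 / 182.1 = 0.03959 mol.
Electrons per atom = n(e⁻)/n(M) = 0.1584 / 0.03959 = 4.00 ≈ 4, so the ion is M⁴⁺.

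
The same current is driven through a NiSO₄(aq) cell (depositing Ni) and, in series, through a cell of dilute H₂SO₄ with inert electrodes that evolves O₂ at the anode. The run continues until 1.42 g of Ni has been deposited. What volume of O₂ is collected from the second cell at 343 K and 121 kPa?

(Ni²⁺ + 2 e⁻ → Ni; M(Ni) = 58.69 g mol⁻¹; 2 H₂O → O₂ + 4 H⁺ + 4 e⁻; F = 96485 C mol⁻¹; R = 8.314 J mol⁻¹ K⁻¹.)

0.285 L

n(Ni) = 1.42 / 58.69 = 0.02419 mol, so n(e⁻) = 2 × 0.02419 = 0.04839 mol.
The cells are in series, so the same 0.04839 mol of electrons passes through the second cell.
2 H₂O → O₂ + 4 H⁺ + 4 e⁻ — 4 mol e⁻ per mol O₂, so n(O₂) = 0.04839/4 = 0.01210 mol.
V = nRT/P = (0.01210 × 8.314 × 343) / (121 × 10³) = 2.85 × 10⁻⁴ m³ = 0.285 L.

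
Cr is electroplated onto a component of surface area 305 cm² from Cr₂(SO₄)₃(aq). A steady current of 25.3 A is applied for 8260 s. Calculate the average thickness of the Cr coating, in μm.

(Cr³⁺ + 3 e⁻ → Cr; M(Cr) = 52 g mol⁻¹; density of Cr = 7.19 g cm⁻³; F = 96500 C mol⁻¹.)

Q = I·t = 25.30 × 8260.0 = 209000 C; n(e⁻) = 2.166 mol.
n(Cr) = n(e⁻)/3 = 0.7219 mol, so m = 0.7219 × 52 = 37.54 g.
Volume = m/ρ = 37.54 / 7.19 = 5.221 cm³.
Thickness = V/A = 5.221 / 305 = 0.0171 cm = 171 μm.

171 μm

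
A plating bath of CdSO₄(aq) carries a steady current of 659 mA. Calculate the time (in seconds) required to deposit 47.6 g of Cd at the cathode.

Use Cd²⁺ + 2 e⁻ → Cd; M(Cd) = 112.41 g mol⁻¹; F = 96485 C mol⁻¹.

n(Cd) = m/M = 47.6 / 112.41 = 0.4234 mol.
Each Cd atom requires 2 electrons, so n(e⁻) = 2 × 0.4234 = 0.8469 mol.
Q = n(e⁻)·F = 0.8469 × 96485 = 81710 C.
t = Q/I = 81710 / 0.6590 A = 124000 s.

1.24 × 10⁵ s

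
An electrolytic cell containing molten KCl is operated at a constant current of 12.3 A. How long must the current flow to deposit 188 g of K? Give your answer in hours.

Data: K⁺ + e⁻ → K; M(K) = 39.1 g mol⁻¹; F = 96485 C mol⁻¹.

n(K) = m/M = 188 / 39.1 = 4.808 mol.
Each K atom requires 1 electron, so n(e⁻) = 1 × 4.808 = 4.808 mol.
Q = n(e⁻)·F = 4.808 × 96485 = 463900 C.
t = Q/I = 463900 / 12.30 A = 37720 s = 10.5 h.

10.5 h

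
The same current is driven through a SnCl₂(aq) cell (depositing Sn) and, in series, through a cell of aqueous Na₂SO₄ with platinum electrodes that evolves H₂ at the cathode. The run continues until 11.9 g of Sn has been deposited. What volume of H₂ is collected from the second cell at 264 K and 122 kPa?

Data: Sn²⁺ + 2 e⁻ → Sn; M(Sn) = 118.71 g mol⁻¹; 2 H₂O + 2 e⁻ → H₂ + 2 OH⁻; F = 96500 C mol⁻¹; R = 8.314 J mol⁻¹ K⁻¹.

n(Sn) = 11.9 / 118.71 = 0.1002 mol, so n(e⁻) = 2 × 0.1002 = 0.2005 mol.
The cells are in series, so the same 0.2005 mol of electrons passes through the second cell.
2 H₂O + 2 e⁻ → H₂ + 2 OH⁻ — 2 mol e⁻ per mol H₂, so n(H₂) = 0.2005/2 = 0.1002 mol.
V = nRT/P = (0.1002 × 8.314 × 264) / (122 × 10³) = 0.00180 m³ = 1.80 L.

1.80 L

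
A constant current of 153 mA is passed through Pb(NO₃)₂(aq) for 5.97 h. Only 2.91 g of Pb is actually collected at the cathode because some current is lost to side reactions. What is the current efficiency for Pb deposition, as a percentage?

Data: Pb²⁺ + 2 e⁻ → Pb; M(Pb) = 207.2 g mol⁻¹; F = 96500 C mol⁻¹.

82.4 %

Q = I·t = 0.1530 × 21492 = 3288 C; n(e⁻) = 3288/96500 = 0.03408 mol.
Theoretical n(Pb) = n(e⁻)/2 = 0.01704 mol, i.e. m_theo = 0.01704 × 207.2 = 3.530 g.
Efficiency = m_actual / m_theo = 2.91 / 3.530 = 82.4 %.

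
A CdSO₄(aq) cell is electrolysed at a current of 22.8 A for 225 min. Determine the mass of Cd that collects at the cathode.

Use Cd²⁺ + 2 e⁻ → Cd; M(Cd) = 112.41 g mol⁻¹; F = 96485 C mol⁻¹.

179 g

Q = I·t = 22.80 A × 13500 s = 307800 C.
n(e⁻) = Q/F = 307800 / 96485 = 3.190 mol.
Cd²⁺ + 2 e⁻ → Cd, so n(Cd) = n(e⁻)/2 = 1.595 mol.
m = n·M = 1.595 × 112.41 = 179 g.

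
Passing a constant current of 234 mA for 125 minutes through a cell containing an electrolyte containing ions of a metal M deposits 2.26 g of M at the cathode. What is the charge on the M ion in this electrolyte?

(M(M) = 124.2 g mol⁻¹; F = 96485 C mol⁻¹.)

+1

Q = I·t = 0.2340 A × 7500.0 s = 1755 C, so n(e⁻) = 1755/96485 = 0.01819 mol.
n(M) deposited = 2.26 / 124.2 = 0.01820 mol.
Electrons per atom = n(e⁻)/n(M) = 0.01819 / 0.01820 = 1.00 ≈ 1, so the ion is M⁺.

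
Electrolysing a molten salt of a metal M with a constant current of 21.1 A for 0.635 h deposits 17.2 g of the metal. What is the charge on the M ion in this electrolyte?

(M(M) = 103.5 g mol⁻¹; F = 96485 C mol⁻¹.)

Q = I·t = 21.10 A × 2286.0 s = 48230 C, so n(e⁻) = 48230/96485 = 0.4999 mol.
n(M) deposited = 17.2 / 103.5 = 0.1662 mol.
Electrons per atom = n(e⁻)/n(M) = 0.4999 / 0.1662 = 3.01 ≈ 3, so the ion is M³⁺.

+3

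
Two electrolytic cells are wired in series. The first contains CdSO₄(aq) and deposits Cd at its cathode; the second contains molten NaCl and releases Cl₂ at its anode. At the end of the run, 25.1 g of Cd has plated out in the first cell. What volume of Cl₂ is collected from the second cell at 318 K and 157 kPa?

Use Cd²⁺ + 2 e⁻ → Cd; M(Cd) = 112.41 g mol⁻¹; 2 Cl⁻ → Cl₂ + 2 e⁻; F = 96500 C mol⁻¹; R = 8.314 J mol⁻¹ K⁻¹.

3.76 L

n(Cd) = 25.1 / 112.41 = 0.2233 mol, so n(e⁻) = 2 × 0.2233 = 0.4466 mol.
The cells are in series, so the same 0.4466 mol of electrons passes through the second cell.
2 Cl⁻ → Cl₂ + 2 e⁻ — 2 mol e⁻ per mol Cl₂, so n(Cl₂) = 0.4466/2 = 0.2233 mol.
V = nRT/P = (0.2233 × 8.314 × 318) / (157 × 10³) = 0.00376 m³ = 3.76 L.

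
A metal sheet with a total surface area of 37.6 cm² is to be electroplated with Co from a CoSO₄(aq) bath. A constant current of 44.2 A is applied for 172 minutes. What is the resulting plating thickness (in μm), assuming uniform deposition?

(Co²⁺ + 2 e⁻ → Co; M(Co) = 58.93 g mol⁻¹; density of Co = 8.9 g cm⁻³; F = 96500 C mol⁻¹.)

Q = I·t = 44.20 × 10320 = 456100 C; n(e⁻) = 4.727 mol.
n(Co) = n(e⁻)/2 = 2.363 mol, so m = 2.363 × 58.93 = 139.3 g.
Volume = m/ρ = 139.3 / 8.9 = 15.65 cm³.
Thickness = V/A = 15.65 / 37.6 = 0.416 cm = 4160 μm.

4160 μm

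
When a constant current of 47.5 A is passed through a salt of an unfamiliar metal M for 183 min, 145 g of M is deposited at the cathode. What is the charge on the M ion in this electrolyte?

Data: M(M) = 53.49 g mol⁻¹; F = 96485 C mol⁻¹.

Q = I·t = 47.50 A × 10980 s = 521600 C, so n(e⁻) = 521600/96485 = 5.406 mol.
n(M) deposited = 145 / 53.49 = 2.711 mol.
Electrons per atom = n(e⁻)/n(M) = 5.406 / 2.711 = 1.99 ≈ 2, so the ion is M²⁺.

+2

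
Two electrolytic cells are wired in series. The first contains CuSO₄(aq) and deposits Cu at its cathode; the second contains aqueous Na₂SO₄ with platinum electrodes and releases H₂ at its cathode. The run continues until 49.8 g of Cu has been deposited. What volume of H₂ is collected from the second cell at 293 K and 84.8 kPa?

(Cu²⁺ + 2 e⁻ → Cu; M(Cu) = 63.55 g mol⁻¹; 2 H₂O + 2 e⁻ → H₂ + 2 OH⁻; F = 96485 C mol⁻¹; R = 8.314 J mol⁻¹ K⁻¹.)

22.5 L

n(Cu) = 49.8 / 63.55 = 0.7836 mol, so n(e⁻) = 2 × 0.7836 = 1.567 mol.
The cells are in series, so the same 1.567 mol of electrons passes through the second cell.
2 H₂O + 2 e⁻ → H₂ + 2 OH⁻ — 2 mol e⁻ per mol H₂, so n(H₂) = 1.567/2 = 0.7836 mol.
V = nRT/P = (0.7836 × 8.314 × 293) / (84.8 × 10³) = 0.0225 m³ = 22.5 L.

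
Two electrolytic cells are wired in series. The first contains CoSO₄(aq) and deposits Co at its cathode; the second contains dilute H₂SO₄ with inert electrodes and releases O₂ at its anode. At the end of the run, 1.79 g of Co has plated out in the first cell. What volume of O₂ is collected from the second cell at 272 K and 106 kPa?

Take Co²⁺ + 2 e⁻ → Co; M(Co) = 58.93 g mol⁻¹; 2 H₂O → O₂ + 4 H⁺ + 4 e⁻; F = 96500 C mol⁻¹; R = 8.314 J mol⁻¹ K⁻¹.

0.324 L

n(Co) = 1.79 / 58.93 = 0.03038 mol, so n(e⁻) = 2 × 0.03038 = 0.06075 mol.
The cells are in series, so the same 0.06075 mol of electrons passes through the second cell.
2 H₂O → O₂ + 4 H⁺ + 4 e⁻ — 4 mol e⁻ per mol O₂, so n(O₂) = 0.06075/4 = 0.01519 mol.
V = nRT/P = (0.01519 × 8.314 × 272) / (106 × 10³) = 3.24 × 10⁻⁴ m³ = 0.324 L.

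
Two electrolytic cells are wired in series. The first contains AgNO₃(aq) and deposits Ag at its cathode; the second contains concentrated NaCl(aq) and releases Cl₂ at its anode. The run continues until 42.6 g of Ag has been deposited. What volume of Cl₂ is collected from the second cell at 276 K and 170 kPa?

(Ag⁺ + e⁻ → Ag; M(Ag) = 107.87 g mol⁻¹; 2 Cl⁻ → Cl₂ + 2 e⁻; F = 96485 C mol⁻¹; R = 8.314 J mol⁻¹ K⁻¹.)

n(Ag) = 42.6 / 107.87 = 0.3949 mol, so n(e⁻) = 1 × 0.3949 = 0.3949 mol.
The cells are in series, so the same 0.3949 mol of electrons passes through the second cell.
2 Cl⁻ → Cl₂ + 2 e⁻ — 2 mol e⁻ per mol Cl₂, so n(Cl₂) = 0.3949/2 = 0.1975 mol.
V = nRT/P = (0.1975 × 8.314 × 276) / (170 × 10³) = 0.00267 m³ = 2.67 L.

2.67 L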